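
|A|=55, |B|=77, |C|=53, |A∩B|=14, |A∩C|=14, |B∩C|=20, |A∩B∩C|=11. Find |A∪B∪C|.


|A∪B∪C| = 55+77+53-14-14-20+11 = 148

|A∪B∪C| = 148


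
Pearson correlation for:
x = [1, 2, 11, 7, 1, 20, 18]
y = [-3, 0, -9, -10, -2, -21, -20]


n=7, Σx=60, Σy=-65, Σxy=-954, Σx²=900, Σy²=1035
r = (7×(-954) - 60×(-65))/√((7×900 - 60²)(7×1035 - (-65)²))
= -2778/√(2700×3020) = -2778/√8154000 ≈ -2778/2855.5210 ≈ -0.9729

r ≈ -0.9729


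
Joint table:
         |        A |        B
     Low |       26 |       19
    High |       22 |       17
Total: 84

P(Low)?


P(Low) = (26+19)/84 = 45/84 = 15/28

P(Low) = 15/28 ≈ 53.57%


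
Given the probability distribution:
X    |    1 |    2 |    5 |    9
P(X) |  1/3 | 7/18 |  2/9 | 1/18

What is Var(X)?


E[X] = 49/18
E[X²] = 215/18
Var(X) = E[X²] - (E[X])² = 215/18 - 2401/324 = 1469/324

Var(X) = 1469/324 ≈ 4.5340


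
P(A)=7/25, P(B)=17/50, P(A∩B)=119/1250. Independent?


P(A)×P(B) = 119/1250
P(A∩B) = 119/1250
Equal ✓ → Independent

Yes, independent


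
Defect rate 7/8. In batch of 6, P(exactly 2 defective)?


Binomial: P(X=2) = C(6,2)×p^2×(1-p)^4
= 15 × 49/64 × 1/4096 = 735/262144

P(X=2) = 735/262144 ≈ 0.28%


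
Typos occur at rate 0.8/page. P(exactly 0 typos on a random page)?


Poisson(λ=0.8): P(X=0) = e^(-λ)×λ^k/k!
= e^(-0.8) × 0.8^0 / 0!
≈ 0.4493289641 × 1 / 1 ≈ 0.449329

P(X=0) ≈ 0.449329 ≈ 44.93%


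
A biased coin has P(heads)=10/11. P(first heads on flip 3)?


Geometric: P(X=3) = (1-p)^(k-1)×p = (1/11)^2×10/11 = 10/1331

P(X=3) = 10/1331 ≈ 0.75%


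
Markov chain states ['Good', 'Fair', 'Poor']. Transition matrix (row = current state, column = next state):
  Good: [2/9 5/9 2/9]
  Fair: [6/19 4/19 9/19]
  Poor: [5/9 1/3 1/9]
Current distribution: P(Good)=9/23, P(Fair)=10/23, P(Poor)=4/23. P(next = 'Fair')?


P(next=Fair) = Σᵢ P(now=i)×P(i→Fair)
= 9/23×5/9 + 10/23×4/19 + 4/23×1/3
= 5/23 + 40/437 + 4/69 = 481/1311

P = 481/1311 ≈ 0.3669


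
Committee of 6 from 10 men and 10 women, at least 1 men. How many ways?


Count by #men:
  1M,5W: C(10,1)×C(10,5)=2520
  2M,4W: C(10,2)×C(10,4)=9450
  3M,3W: C(10,3)×C(10,3)=14400
  4M,2W: C(10,4)×C(10,2)=9450
  5M,1W: C(10,5)×C(10,1)=2520
  6M,0W: C(10,6)×C(10,0)=210
Total = 38550

38550


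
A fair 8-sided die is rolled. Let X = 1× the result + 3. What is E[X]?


E[die] = (1+8)/2 = 9/2
E[X] = 1×9/2 + 3 = 15/2

E[X] = 15/2


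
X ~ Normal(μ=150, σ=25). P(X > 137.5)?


z = (137.5-150)/25 = -0.5
P(X > 137.5) = 1 - P(Z ≤ -0.5) = 1 - 0.3085 = 0.6915

P(X > 137.5) ≈ 0.6915


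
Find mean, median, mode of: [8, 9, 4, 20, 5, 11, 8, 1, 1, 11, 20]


Sorted: [1, 1, 4, 5, 8, 8, 9, 11, 11, 20, 20]
Mean = 98/11
Median = 8
Freq: {8: 2, 9: 1, 4: 1, 20: 2, 5: 1, 11: 2, 1: 2}
Mode: [1, 8, 11, 20]

Mean=98/11, Median=8, Mode=[1, 8, 11, 20]


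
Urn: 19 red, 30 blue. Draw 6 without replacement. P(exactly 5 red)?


Hypergeometric: C(19,5)×C(30,1)/C(49,6)
= 11628×30/13983816 = 14535/582659

P(X=5) = 14535/582659 ≈ 2.49%


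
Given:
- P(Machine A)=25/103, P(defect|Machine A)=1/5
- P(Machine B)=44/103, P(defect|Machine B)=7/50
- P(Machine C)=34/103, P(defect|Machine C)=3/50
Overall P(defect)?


P(B) = Σ P(B|Aᵢ)×P(Aᵢ)
  1/5×25/103 = 5/103
  7/50×44/103 = 154/2575
  3/50×34/103 = 51/2575
Sum = 66/515

P(defect) = 66/515 ≈ 12.82%


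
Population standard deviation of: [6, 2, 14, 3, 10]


Mean = 35/5 = 7
  (6-7)²=1
  (2-7)²=25
  (14-7)²=49
  (3-7)²=16
  (10-7)²=9
Σ(x-μ)² = 100
σ² = 100/5 = 20

σ = √(20) ≈ 4.4721


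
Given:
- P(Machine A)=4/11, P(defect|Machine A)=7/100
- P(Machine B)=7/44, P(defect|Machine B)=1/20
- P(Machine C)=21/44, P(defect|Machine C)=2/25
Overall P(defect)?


P(B) = Σ P(B|Aᵢ)×P(Aᵢ)
  7/100×4/11 = 7/275
  1/20×7/44 = 7/880
  2/25×21/44 = 21/550
Sum = 63/880

P(defect) = 63/880 ≈ 7.16%


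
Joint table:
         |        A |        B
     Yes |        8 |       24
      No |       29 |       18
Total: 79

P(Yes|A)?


P(Yes|A) = 8/(8+29) = 8/37

P = 8/37 ≈ 21.62%


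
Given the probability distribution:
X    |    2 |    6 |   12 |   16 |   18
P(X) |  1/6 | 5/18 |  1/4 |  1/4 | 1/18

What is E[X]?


E[X] = Σ x·P(X=x)
= (2)×(1/6) + (6)×(5/18) + (12)×(1/4) + (16)×(1/4) + (18)×(1/18)
= 10

E[X] = 10


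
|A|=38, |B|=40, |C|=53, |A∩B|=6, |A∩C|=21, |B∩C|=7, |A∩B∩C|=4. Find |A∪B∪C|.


|A∪B∪C| = 38+40+53-6-21-7+4 = 101

|A∪B∪C| = 101


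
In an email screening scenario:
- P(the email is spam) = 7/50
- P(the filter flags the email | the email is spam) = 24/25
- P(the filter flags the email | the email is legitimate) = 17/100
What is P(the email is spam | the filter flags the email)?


Using Bayes' theorem:
P(A|B) = P(B|A)·P(A) / P(B)

P(the filter flags the email) = 24/25 × 7/50 + 17/100 × 43/50
= 84/625 + 731/5000 = 1403/5000

P(the email is spam|the filter flags the email) = (84/625) / (1403/5000) = 672/1403

P(the email is spam|the filter flags the email) = 672/1403 ≈ 47.90%


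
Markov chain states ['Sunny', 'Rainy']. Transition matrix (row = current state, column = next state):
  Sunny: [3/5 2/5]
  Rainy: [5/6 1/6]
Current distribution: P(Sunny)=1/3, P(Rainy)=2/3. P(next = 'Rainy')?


P(next=Rainy) = Σᵢ P(now=i)×P(i→Rainy)
= 1/3×2/5 + 2/3×1/6
= 2/15 + 1/9 = 11/45

P = 11/45 ≈ 0.2444


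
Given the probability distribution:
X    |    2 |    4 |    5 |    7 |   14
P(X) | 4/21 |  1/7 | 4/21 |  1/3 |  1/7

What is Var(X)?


E[X] = 131/21
E[X²] = 365/7
Var(X) = E[X²] - (E[X])² = 365/7 - 17161/441 = 5834/441

Var(X) = 5834/441 ≈ 13.2290


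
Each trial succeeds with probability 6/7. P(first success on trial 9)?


Geometric: P(X=9) = (1-p)^(k-1)×p = (1/7)^8×6/7 = 6/40353607

P(X=9) = 6/40353607 ≈ 0.00%


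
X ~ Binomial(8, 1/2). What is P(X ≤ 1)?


P(X ≤ 1) = Σ P(X=i) for i=0..1
P(X=0) = 1/256
P(X=1) = 1/32
Sum = 9/256

P(X ≤ 1) = 9/256 ≈ 3.52%


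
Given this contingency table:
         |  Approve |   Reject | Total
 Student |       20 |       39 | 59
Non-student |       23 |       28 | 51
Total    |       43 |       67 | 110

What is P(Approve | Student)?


P(Approve | Student) = 20/(20+39) = 20/59

P(Approve|Student) = 20/59 ≈ 33.90%


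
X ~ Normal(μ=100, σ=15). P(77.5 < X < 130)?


z₁=(77.5-100)/15=-1.5, z₂=(130-100)/15=2.0
P = Φ(2.0) - Φ(-1.5) = 0.977250 - 0.066807 = 0.910443 ≈ 0.9104

P(77.5 < X < 130) ≈ 0.9104


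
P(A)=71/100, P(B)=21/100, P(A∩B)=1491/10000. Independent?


P(A)×P(B) = 1491/10000
P(A∩B) = 1491/10000
Equal ✓ → Independent

Yes, independent


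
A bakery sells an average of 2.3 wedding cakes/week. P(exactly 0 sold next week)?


Poisson(λ=2.3): P(X=0) = e^(-λ)×λ^k/k!
= e^(-2.3) × 2.3^0 / 0!
≈ 0.1002588437 × 1 / 1 ≈ 0.100259

P(X=0) ≈ 0.100259 ≈ 10.03%


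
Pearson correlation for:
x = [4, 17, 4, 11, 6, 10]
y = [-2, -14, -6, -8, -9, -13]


n=6, Σx=52, Σy=-52, Σxy=-542, Σx²=578, Σy²=550
r = (6×(-542) - 52×(-52))/√((6×578 - 52²)(6×550 - (-52)²))
= -548/√(764×596) = -548/√455344 ≈ -548/674.7918 ≈ -0.8121

r ≈ -0.8121


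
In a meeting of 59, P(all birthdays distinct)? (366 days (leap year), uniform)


P(all different) = Π(366-i)/366 for i=0..58
= (366/366)×(365/366)×...×(308/366)
= 0.007112

P ≈ 0.0071 ≈ 0.71%


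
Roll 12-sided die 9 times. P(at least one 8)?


P(no 8)^9 = (11/12)^9 = 2357947691/5159780352
P(≥1) = 1 - 2357947691/5159780352 = 2801832661/5159780352

P = 2801832661/5159780352 ≈ 54.30%


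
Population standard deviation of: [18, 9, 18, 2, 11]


Mean = 58/5
  (18-58/5)²=1024/25
  (9-58/5)²=169/25
  (18-58/5)²=1024/25
  (2-58/5)²=2304/25
  (11-58/5)²=9/25
Σ(x-μ)² = 906/5
σ² = (906/5)/5 = 906/25

σ = √(906/25) ≈ 6.0200


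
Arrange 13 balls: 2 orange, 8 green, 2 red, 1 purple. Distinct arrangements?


13!/(2!×8!×2!×1!) = 38610

38610


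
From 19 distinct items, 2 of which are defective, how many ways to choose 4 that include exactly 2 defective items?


Choose 2 of the 2 defective items and 2 of the other 17 items:
C(2,2)×C(17,2) = 1×136 = 136

136


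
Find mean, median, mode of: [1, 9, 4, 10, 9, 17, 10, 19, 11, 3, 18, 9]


Sorted: [1, 3, 4, 9, 9, 9, 10, 10, 11, 17, 18, 19]
Mean = 120/12 = 10
Median = 19/2
Freq: {1: 1, 9: 3, 4: 1, 10: 2, 17: 1, 19: 1, 11: 1, 3: 1, 18: 1}
Mode: [9]

Mean=10, Median=19/2, Mode=9


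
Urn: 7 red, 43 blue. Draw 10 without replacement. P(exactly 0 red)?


Hypergeometric: C(7,0)×C(43,10)/C(50,10)
= 1×1917334783/10272278170 = 155363/832370

P(X=0) = 155363/832370 ≈ 18.67%


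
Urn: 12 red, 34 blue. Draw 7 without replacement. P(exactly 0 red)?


Hypergeometric: C(12,0)×C(34,7)/C(46,7)
= 1×5379616/53524680 = 61132/608235

P(X=0) = 61132/608235 ≈ 10.05%


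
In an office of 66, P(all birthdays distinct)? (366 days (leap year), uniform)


P(all different) = Π(366-i)/366 for i=0..65
= (366/366)×(365/366)×...×(301/366)
= 0.001939

P ≈ 0.0019 ≈ 0.19%


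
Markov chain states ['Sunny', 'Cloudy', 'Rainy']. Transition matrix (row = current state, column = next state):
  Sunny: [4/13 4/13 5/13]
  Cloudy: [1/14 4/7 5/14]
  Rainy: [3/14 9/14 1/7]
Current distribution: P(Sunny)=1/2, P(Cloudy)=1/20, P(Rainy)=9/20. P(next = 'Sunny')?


P(next=Sunny) = Σᵢ P(now=i)×P(i→Sunny)
= 1/2×4/13 + 1/20×1/14 + 9/20×3/14
= 2/13 + 1/280 + 27/280 = 33/130

P = 33/130 ≈ 0.2538


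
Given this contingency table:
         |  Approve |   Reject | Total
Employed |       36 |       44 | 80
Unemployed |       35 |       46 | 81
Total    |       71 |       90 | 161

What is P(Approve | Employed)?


P(Approve | Employed) = 36/(36+44) = 36/80 = 9/20

P(Approve|Employed) = 9/20 ≈ 45.00%


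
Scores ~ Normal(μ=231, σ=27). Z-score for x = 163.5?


z = (x - μ)/σ = (163.5 - 231)/27 = -2.5

z = -2.5


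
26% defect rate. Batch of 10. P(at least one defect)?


P(all good) = (37/50)^10 = 4808584372417849/97656250000000000
P(≥1 defect) = 92847665627582151/97656250000000000

P = 92847665627582151/97656250000000000 ≈ 95.08%


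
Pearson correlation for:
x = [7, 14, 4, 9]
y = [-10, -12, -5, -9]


n=4, Σx=34, Σy=-36, Σxy=-339, Σx²=342, Σy²=350
r = (4×(-339) - 34×(-36))/√((4×342 - 34²)(4×350 - (-36)²))
= -132/√(212×104) = -132/√22048 ≈ -132/148.4857 ≈ -0.8890

r ≈ -0.8890


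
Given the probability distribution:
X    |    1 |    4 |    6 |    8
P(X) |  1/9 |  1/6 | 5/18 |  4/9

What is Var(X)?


E[X] = 6
E[X²] = 371/9
Var(X) = E[X²] - (E[X])² = 371/9 - 36 = 47/9

Var(X) = 47/9 ≈ 5.2222


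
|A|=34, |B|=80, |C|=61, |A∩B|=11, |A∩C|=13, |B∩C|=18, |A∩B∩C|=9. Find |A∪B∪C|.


|A∪B∪C| = 34+80+61-11-13-18+9 = 142

|A∪B∪C| = 142


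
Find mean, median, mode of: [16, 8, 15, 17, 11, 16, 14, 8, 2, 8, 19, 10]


Sorted: [2, 8, 8, 8, 10, 11, 14, 15, 16, 16, 17, 19]
Mean = 144/12 = 12
Median = 25/2
Freq: {16: 2, 8: 3, 15: 1, 17: 1, 11: 1, 14: 1, 2: 1, 19: 1, 10: 1}
Mode: [8]

Mean=12, Median=25/2, Mode=8


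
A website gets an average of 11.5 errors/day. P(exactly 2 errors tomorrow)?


Poisson(λ=11.5): P(X=2) = e^(-λ)×λ^k/k!
= e^(-11.5) × 11.5^2 / 2!
≈ 1.01300936e-05 × 132.25 / 2 ≈ 0.000670

P(X=2) ≈ 0.000670 ≈ 0.07%


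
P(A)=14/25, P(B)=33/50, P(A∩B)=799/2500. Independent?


P(A)×P(B) = 231/625
P(A∩B) = 799/2500
Not equal → NOT independent

No, not independent


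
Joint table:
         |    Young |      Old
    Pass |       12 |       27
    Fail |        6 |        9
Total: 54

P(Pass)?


P(Pass) = (12+27)/54 = 39/54 = 13/18

P(Pass) = 13/18 ≈ 72.22%


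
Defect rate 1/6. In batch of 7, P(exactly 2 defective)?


Binomial: P(X=2) = C(7,2)×p^2×(1-p)^5
= 21 × 1/36 × 3125/7776 = 21875/93312

P(X=2) = 21875/93312 ≈ 23.44%


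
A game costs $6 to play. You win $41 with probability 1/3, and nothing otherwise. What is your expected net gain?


E[gain] = (41-6)×1/3 + (-6)×2/3
= 35/3 - 4 = 23/3

Expected net gain = $23/3 ≈ $7.67


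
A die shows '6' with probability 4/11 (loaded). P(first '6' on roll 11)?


Geometric: P(X=11) = (1-p)^(k-1)×p = (7/11)^10×4/11 = 1129900996/285311670611

P(X=11) = 1129900996/285311670611 ≈ 0.40%


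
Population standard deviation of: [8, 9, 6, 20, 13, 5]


Mean = 61/6
  (8-61/6)²=169/36
  (9-61/6)²=49/36
  (6-61/6)²=625/36
  (20-61/6)²=3481/36
  (13-61/6)²=289/36
  (5-61/6)²=961/36
Σ(x-μ)² = 929/6
σ² = (929/6)/6 = 929/36

σ = √(929/36) ≈ 5.0799


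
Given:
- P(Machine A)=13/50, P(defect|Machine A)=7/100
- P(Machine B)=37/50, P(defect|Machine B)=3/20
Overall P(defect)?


P(B) = Σ P(B|Aᵢ)×P(Aᵢ)
  7/100×13/50 = 91/5000
  3/20×37/50 = 111/1000
Sum = 323/2500

P(defect) = 323/2500 ≈ 12.92%


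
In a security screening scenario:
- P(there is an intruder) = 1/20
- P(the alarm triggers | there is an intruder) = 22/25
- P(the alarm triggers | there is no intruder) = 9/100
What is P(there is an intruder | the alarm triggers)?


Using Bayes' theorem:
P(A|B) = P(B|A)·P(A) / P(B)

P(the alarm triggers) = 22/25 × 1/20 + 9/100 × 19/20
= 11/250 + 171/2000 = 259/2000

P(there is an intruder|the alarm triggers) = (11/250) / (259/2000) = 88/259

P(there is an intruder|the alarm triggers) = 88/259 ≈ 33.98%


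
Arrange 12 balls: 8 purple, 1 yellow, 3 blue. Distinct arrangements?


12!/(8!×1!×3!) = 1980

1980


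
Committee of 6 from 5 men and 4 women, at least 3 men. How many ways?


Count by #men:
  3M,3W: C(5,3)×C(4,3)=40
  4M,2W: C(5,4)×C(4,2)=30
  5M,1W: C(5,5)×C(4,1)=4
Total = 74

74


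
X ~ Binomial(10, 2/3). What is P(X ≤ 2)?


P(X ≤ 2) = Σ P(X=i) for i=0..2
P(X=0) = 1/59049
P(X=1) = 20/59049
P(X=2) = 20/6561
Sum = 67/19683

P(X ≤ 2) = 67/19683 ≈ 0.34%


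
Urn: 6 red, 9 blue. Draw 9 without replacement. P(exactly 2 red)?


Hypergeometric: C(6,2)×C(9,7)/C(15,9)
= 15×36/5005 = 108/1001

P(X=2) = 108/1001 ≈ 10.79%


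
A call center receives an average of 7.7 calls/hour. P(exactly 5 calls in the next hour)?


Poisson(λ=7.7): P(X=5) = e^(-λ)×λ^k/k!
= e^(-7.7) × 7.7^5 / 5!
≈ 0.0004528271829 × 27067.84157 / 120 ≈ 0.102142

P(X=5) ≈ 0.102142 ≈ 10.21%


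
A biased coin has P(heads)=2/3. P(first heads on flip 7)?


Geometric: P(X=7) = (1-p)^(k-1)×p = (1/3)^6×2/3 = 2/2187

P(X=7) = 2/2187 ≈ 0.09%


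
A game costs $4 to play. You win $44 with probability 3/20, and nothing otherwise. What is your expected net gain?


E[gain] = (44-4)×3/20 + (-4)×17/20
= 6 - 17/5 = 13/5

Expected net gain = $13/5 ≈ $2.60


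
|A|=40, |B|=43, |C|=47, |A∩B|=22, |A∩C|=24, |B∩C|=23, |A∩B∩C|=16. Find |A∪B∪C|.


|A∪B∪C| = 40+43+47-22-24-23+16 = 77

|A∪B∪C| = 77


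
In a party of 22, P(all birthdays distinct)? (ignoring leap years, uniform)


P(all different) = Π(365-i)/365 for i=0..21
= (365/365)×(364/365)×...×(344/365)
= 0.524305

P ≈ 0.5243 ≈ 52.43%


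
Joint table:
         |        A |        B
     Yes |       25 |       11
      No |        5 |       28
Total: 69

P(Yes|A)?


P(Yes|A) = 25/(25+5) = 25/30 = 5/6

P = 5/6 ≈ 83.33%


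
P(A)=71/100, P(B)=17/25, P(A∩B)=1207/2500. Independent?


P(A)×P(B) = 1207/2500
P(A∩B) = 1207/2500
Equal ✓ → Independent

Yes, independent


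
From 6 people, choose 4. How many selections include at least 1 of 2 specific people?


Complement: C(6,4) - C(4,4) = 15 - 1 = 14

14


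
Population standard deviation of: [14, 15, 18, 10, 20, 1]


Mean = 78/6 = 13
  (14-13)²=1
  (15-13)²=4
  (18-13)²=25
  (10-13)²=9
  (20-13)²=49
  (1-13)²=144
Σ(x-μ)² = 232
σ² = 232/6 = 116/3

σ = √(116/3) ≈ 6.2183


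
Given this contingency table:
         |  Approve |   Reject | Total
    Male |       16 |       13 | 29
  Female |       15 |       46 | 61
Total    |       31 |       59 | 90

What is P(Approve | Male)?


P(Approve | Male) = 16/(16+13) = 16/29

P(Approve|Male) = 16/29 ≈ 55.17%


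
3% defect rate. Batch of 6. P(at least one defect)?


P(all good) = (97/100)^6 = 832972004929/1000000000000
P(≥1 defect) = 167027995071/1000000000000

P = 167027995071/1000000000000 ≈ 16.70%


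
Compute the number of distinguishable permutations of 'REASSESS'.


Letters: 8, freq: {'R': 1, 'E': 2, 'A': 1, 'S': 4}
8!/(1!×2!×1!×4!) = 40320/48 = 840

840


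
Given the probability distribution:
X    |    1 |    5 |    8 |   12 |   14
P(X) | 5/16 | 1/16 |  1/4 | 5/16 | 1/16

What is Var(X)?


E[X] = 29/4
E[X²] = 601/8
Var(X) = E[X²] - (E[X])² = 601/8 - 841/16 = 361/16

Var(X) = 361/16 ≈ 22.5625


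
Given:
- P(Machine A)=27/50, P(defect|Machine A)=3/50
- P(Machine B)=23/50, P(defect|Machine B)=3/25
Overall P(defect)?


P(B) = Σ P(B|Aᵢ)×P(Aᵢ)
  3/50×27/50 = 81/2500
  3/25×23/50 = 69/1250
Sum = 219/2500

P(defect) = 219/2500 ≈ 8.76%


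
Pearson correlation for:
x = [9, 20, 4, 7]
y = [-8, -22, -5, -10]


n=4, Σx=40, Σy=-45, Σxy=-602, Σx²=546, Σy²=673
r = (4×(-602) - 40×(-45))/√((4×546 - 40²)(4×673 - (-45)²))
= -608/√(584×667) = -608/√389528 ≈ -608/624.1218 ≈ -0.9742

r ≈ -0.9742


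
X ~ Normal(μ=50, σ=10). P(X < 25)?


z = (25-50)/10 = -2.5
P(Z < -2.5) = 0.0062

P(X < 25) ≈ 0.0062


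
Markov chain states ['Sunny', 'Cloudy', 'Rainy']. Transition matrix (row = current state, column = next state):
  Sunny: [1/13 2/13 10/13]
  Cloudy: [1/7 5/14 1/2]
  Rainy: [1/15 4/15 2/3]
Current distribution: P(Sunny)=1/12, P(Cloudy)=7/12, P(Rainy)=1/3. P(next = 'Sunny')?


P(next=Sunny) = Σᵢ P(now=i)×P(i→Sunny)
= 1/12×1/13 + 7/12×1/7 + 1/3×1/15
= 1/156 + 1/12 + 1/45 = 131/1170

P = 131/1170 ≈ 0.1120


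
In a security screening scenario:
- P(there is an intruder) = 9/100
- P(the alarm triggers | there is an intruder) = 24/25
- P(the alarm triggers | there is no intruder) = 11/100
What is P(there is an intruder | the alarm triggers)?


Using Bayes' theorem:
P(A|B) = P(B|A)·P(A) / P(B)

P(the alarm triggers) = 24/25 × 9/100 + 11/100 × 91/100
= 54/625 + 1001/10000 = 373/2000

P(there is an intruder|the alarm triggers) = (54/625) / (373/2000) = 864/1865

P(there is an intruder|the alarm triggers) = 864/1865 ≈ 46.33%


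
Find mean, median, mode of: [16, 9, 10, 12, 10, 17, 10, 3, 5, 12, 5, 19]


Sorted: [3, 5, 5, 9, 10, 10, 10, 12, 12, 16, 17, 19]
Mean = 128/12 = 32/3
Median = 10
Freq: {16: 1, 9: 1, 10: 3, 12: 2, 17: 1, 3: 1, 5: 2, 19: 1}
Mode: [10]

Mean=32/3, Median=10, Mode=10


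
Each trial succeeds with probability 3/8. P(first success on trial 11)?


Geometric: P(X=11) = (1-p)^(k-1)×p = (5/8)^10×3/8 = 29296875/8589934592

P(X=11) = 29296875/8589934592 ≈ 0.34%


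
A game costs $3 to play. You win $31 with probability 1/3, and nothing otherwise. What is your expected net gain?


E[gain] = (31-3)×1/3 + (-3)×2/3
= 28/3 - 2 = 22/3

Expected net gain = $22/3 ≈ $7.33


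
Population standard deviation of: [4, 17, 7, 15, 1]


Mean = 44/5
  (4-44/5)²=576/25
  (17-44/5)²=1681/25
  (7-44/5)²=81/25
  (15-44/5)²=961/25
  (1-44/5)²=1521/25
Σ(x-μ)² = 964/5
σ² = (964/5)/5 = 964/25

σ = √(964/25) ≈ 6.2097


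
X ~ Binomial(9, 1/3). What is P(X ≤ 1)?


P(X ≤ 1) = Σ P(X=i) for i=0..1
P(X=0) = 512/19683
P(X=1) = 256/2187
Sum = 2816/19683

P(X ≤ 1) = 2816/19683 ≈ 14.31%


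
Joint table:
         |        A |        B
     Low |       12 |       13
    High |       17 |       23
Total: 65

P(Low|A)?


P(Low|A) = 12/(12+17) = 12/29

P = 12/29 ≈ 41.38%


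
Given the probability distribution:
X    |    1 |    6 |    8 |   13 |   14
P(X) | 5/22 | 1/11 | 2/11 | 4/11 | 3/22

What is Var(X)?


E[X] = 195/22
E[X²] = 2273/22
Var(X) = E[X²] - (E[X])² = 2273/22 - 38025/484 = 11981/484

Var(X) = 11981/484 ≈ 24.7541


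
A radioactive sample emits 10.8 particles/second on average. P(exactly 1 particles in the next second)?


Poisson(λ=10.8): P(X=1) = e^(-λ)×λ^k/k!
= e^(-10.8) × 10.8^1 / 1!
≈ 2.039950341e-05 × 10.8 / 1 ≈ 0.000220

P(X=1) ≈ 0.000220 ≈ 0.02%


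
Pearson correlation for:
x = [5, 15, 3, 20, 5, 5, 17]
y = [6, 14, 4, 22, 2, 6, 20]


n=7, Σx=70, Σy=74, Σxy=1072, Σx²=998, Σy²=1172
r = (7×1072 - 70×74)/√((7×998 - 70²)(7×1172 - 74²))
= 2324/√(2086×2728) = 2324/√5690608 ≈ 2324/2385.4995 ≈ 0.9742

r ≈ 0.9742


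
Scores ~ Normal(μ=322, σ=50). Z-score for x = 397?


z = (x - μ)/σ = (397 - 322)/50 = 1.5

z = 1.5


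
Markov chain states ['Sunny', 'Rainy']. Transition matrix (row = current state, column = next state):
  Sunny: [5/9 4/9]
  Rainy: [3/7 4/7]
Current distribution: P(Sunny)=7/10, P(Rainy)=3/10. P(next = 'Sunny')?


P(next=Sunny) = Σᵢ P(now=i)×P(i→Sunny)
= 7/10×5/9 + 3/10×3/7
= 7/18 + 9/70 = 163/315

P = 163/315 ≈ 0.5175


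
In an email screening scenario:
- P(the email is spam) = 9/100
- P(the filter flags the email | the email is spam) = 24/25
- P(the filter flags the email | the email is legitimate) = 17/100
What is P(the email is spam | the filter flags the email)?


Using Bayes' theorem:
P(A|B) = P(B|A)·P(A) / P(B)

P(the filter flags the email) = 24/25 × 9/100 + 17/100 × 91/100
= 54/625 + 1547/10000 = 2411/10000

P(the email is spam|the filter flags the email) = (54/625) / (2411/10000) = 864/2411

P(the email is spam|the filter flags the email) = 864/2411 ≈ 35.84%


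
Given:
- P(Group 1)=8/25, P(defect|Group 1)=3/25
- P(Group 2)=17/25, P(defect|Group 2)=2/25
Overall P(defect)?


P(B) = Σ P(B|Aᵢ)×P(Aᵢ)
  3/25×8/25 = 24/625
  2/25×17/25 = 34/625
Sum = 58/625

P(defect) = 58/625 ≈ 9.28%


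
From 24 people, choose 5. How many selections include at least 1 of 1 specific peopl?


Complement: C(24,5) - C(23,5) = 42504 - 33649 = 8855

8855


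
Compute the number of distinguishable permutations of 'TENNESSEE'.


Letters: 9, freq: {'T': 1, 'E': 4, 'N': 2, 'S': 2}
9!/(1!×4!×2!×2!) = 362880/96 = 3780

3780


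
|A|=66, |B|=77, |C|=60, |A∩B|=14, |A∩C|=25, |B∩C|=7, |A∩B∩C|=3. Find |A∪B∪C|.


|A∪B∪C| = 66+77+60-14-25-7+3 = 160

|A∪B∪C| = 160


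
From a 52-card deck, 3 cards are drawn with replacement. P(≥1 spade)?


P(not a spade) = 39/52 = 3/4
P(none in 3 draws) = (3/4)^3 = 27/64
P(≥1 spade) = 1 - 27/64 = 37/64

P = 37/64 ≈ 57.81%


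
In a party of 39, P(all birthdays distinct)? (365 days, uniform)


P(all different) = Π(365-i)/365 for i=0..38
= (365/365)×(364/365)×...×(327/365)
= 0.121780

P ≈ 0.1218 ≈ 12.18%


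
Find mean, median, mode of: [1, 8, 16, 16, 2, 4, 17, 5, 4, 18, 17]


Sorted: [1, 2, 4, 4, 5, 8, 16, 16, 17, 17, 18]
Mean = 108/11
Median = 8
Freq: {1: 1, 8: 1, 16: 2, 2: 1, 4: 2, 17: 2, 5: 1, 18: 1}
Mode: [4, 16, 17]

Mean=108/11, Median=8, Mode=[4, 16, 17]


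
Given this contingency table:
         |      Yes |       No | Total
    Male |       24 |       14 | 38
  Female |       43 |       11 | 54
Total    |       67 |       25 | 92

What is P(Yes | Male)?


P(Yes | Male) = 24/(24+14) = 24/38 = 12/19

P(Yes|Male) = 12/19 ≈ 63.16%


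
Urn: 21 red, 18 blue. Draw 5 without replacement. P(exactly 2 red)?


Hypergeometric: C(21,2)×C(18,3)/C(39,5)
= 210×816/575757 = 2720/9139

P(X=2) = 2720/9139 ≈ 29.76%


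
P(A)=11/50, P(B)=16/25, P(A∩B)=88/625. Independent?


P(A)×P(B) = 88/625
P(A∩B) = 88/625
Equal ✓ → Independent

Yes, independent


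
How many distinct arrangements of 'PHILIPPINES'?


Letters: 11, freq: {'P': 3, 'H': 1, 'I': 3, 'L': 1, 'N': 1, 'E': 1, 'S': 1}
11!/(3!×1!×3!×1!×1!×1!×1!) = 39916800/36 = 1108800

1108800


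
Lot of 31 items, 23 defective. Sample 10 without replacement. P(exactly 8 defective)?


Hypergeometric: C(23,8)×C(8,2)/C(31,10)
= 490314×28/44352165 = 18088/58435

P(X=8) = 18088/58435 ≈ 30.95%


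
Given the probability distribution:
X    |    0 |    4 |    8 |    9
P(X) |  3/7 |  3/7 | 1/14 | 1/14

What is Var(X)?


E[X] = 41/14
E[X²] = 241/14
Var(X) = E[X²] - (E[X])² = 241/14 - 1681/196 = 1693/196

Var(X) = 1693/196 ≈ 8.6378


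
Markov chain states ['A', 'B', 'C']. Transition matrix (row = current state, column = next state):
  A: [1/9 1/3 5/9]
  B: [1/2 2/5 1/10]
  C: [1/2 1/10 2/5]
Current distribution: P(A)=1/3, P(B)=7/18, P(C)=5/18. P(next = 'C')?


P(next=C) = Σᵢ P(now=i)×P(i→C)
= 1/3×5/9 + 7/18×1/10 + 5/18×2/5
= 5/27 + 7/180 + 1/9 = 181/540

P = 181/540 ≈ 0.3352


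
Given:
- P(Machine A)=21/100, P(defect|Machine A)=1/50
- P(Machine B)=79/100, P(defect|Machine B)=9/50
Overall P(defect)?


P(B) = Σ P(B|Aᵢ)×P(Aᵢ)
  1/50×21/100 = 21/5000
  9/50×79/100 = 711/5000
Sum = 183/1250

P(defect) = 183/1250 ≈ 14.64%


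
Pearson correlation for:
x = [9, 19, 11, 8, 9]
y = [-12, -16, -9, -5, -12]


n=5, Σx=56, Σy=-54, Σxy=-659, Σx²=708, Σy²=650
r = (5×(-659) - 56×(-54))/√((5×708 - 56²)(5×650 - (-54)²))
= -271/√(404×334) = -271/√134936 ≈ -271/367.3364 ≈ -0.7377

r ≈ -0.7377


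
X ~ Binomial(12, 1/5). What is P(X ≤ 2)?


P(X ≤ 2) = Σ P(X=i) for i=0..2
P(X=0) = 16777216/244140625
P(X=1) = 50331648/244140625
P(X=2) = 69206016/244140625
Sum = 27262976/48828125

P(X ≤ 2) = 27262976/48828125 ≈ 55.83%


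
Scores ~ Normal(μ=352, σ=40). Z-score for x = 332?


z = (x - μ)/σ = (332 - 352)/40 = -0.5

z = -0.5


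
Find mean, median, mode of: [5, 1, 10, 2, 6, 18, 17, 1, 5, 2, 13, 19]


Sorted: [1, 1, 2, 2, 5, 5, 6, 10, 13, 17, 18, 19]
Mean = 99/12 = 33/4
Median = 11/2
Freq: {5: 2, 1: 2, 10: 1, 2: 2, 6: 1, 18: 1, 17: 1, 13: 1, 19: 1}
Mode: [1, 2, 5]

Mean=33/4, Median=11/2, Mode=[1, 2, 5]


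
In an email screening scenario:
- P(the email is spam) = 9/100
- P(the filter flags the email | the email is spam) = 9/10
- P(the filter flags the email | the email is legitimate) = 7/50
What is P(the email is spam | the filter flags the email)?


Using Bayes' theorem:
P(A|B) = P(B|A)·P(A) / P(B)

P(the filter flags the email) = 9/10 × 9/100 + 7/50 × 91/100
= 81/1000 + 637/5000 = 521/2500

P(the email is spam|the filter flags the email) = (81/1000) / (521/2500) = 405/1042

P(the email is spam|the filter flags the email) = 405/1042 ≈ 38.87%


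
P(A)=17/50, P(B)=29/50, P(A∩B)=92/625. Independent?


P(A)×P(B) = 493/2500
P(A∩B) = 92/625
Not equal → NOT independent

No, not independent


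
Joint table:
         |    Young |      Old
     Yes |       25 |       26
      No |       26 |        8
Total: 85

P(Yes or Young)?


P(Yes∨Young) = P(Yes) + P(Young) - P(Yes∧Young)
= (51 + 51 - 25)/85 = 77/85

P = 77/85 ≈ 90.59%


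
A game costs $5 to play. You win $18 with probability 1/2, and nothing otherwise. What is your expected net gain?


E[gain] = (18-5)×1/2 + (-5)×1/2
= 13/2 - 5/2 = 4

Expected net gain = $4 ≈ $4.00


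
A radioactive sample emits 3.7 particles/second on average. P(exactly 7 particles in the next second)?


Poisson(λ=3.7): P(X=7) = e^(-λ)×λ^k/k!
= e^(-3.7) × 3.7^7 / 7!
≈ 0.02472352647 × 9493.1877133 / 5040 ≈ 0.046568

P(X=7) ≈ 0.046568 ≈ 4.66%


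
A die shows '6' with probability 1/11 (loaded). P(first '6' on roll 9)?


Geometric: P(X=9) = (1-p)^(k-1)×p = (10/11)^8×1/11 = 100000000/2357947691

P(X=9) = 100000000/2357947691 ≈ 4.24%


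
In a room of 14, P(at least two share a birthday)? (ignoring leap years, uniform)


P(all different) = Π(365-i)/365 for i=0..13
= 0.776897
P(match) = 1 - 0.776897 = 0.223103

P ≈ 0.2231 ≈ 22.31%


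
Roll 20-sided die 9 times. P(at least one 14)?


P(no 14)^9 = (19/20)^9 = 322687697779/512000000000
P(≥1) = 1 - 322687697779/512000000000 = 189312302221/512000000000

P = 189312302221/512000000000 ≈ 36.98%


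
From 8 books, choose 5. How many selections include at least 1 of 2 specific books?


Complement: C(8,5) - C(6,5) = 56 - 6 = 50

50


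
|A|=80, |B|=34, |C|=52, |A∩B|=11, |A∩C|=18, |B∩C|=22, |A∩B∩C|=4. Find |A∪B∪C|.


|A∪B∪C| = 80+34+52-11-18-22+4 = 119

|A∪B∪C| = 119


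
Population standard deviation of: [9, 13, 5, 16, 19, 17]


Mean = 79/6
  (9-79/6)²=625/36
  (13-79/6)²=1/36
  (5-79/6)²=2401/36
  (16-79/6)²=289/36
  (19-79/6)²=1225/36
  (17-79/6)²=529/36
Σ(x-μ)² = 845/6
σ² = (845/6)/6 = 845/36

σ = √(845/36) ≈ 4.8448


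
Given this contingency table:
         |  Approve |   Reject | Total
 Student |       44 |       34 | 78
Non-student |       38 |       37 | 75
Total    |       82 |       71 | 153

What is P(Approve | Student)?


P(Approve | Student) = 44/(44+34) = 44/78 = 22/39

P(Approve|Student) = 22/39 ≈ 56.41%


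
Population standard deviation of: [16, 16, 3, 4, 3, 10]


Mean = 52/6 = 26/3
  (16-26/3)²=484/9
  (16-26/3)²=484/9
  (3-26/3)²=289/9
  (4-26/3)²=196/9
  (3-26/3)²=289/9
  (10-26/3)²=16/9
Σ(x-μ)² = 586/3
σ² = (586/3)/6 = 293/9

σ = √(293/9) ≈ 5.7057


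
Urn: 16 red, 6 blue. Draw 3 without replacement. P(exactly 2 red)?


Hypergeometric: C(16,2)×C(6,1)/C(22,3)
= 120×6/1540 = 36/77

P(X=2) = 36/77 ≈ 46.75%


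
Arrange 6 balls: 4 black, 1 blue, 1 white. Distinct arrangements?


6!/(4!×1!×1!) = 30

30


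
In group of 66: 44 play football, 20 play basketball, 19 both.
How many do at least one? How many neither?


|A∪B| = 44+20-19 = 45
Neither = 66-45 = 21

At least one: 45; Neither: 21


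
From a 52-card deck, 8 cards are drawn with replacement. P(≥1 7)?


P(not a 7) = 48/52 = 12/13
P(none in 8 draws) = (12/13)^8 = 429981696/815730721
P(≥1 7) = 1 - 429981696/815730721 = 385749025/815730721

P = 385749025/815730721 ≈ 47.29%


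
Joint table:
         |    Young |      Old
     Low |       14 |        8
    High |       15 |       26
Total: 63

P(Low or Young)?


P(Low∨Young) = P(Low) + P(Young) - P(Low∧Young)
= (22 + 29 - 14)/63 = 37/63

P = 37/63 ≈ 58.73%


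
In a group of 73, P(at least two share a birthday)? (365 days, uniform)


P(all different) = Π(365-i)/365 for i=0..72
= 0.000439
P(match) = 1 - 0.000439 = 0.999561

P ≈ 0.9996 ≈ 99.96%


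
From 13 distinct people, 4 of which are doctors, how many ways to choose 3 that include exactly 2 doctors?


Choose 2 of the 4 doctors and 1 of the other 9 people:
C(4,2)×C(9,1) = 6×9 = 54

54


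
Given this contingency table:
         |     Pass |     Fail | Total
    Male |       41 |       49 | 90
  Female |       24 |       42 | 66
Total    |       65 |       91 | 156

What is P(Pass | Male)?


P(Pass | Male) = 41/(41+49) = 41/90

P(Pass|Male) = 41/90 ≈ 45.56%


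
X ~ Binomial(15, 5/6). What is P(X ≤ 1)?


P(X ≤ 1) = Σ P(X=i) for i=0..1
P(X=0) = 1/470184984576
P(X=1) = 25/156728328192
Sum = 19/117546246144

P(X ≤ 1) = 19/117546246144 ≈ 0.00%


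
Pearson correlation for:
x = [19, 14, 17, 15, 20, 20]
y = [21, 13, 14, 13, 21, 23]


n=6, Σx=105, Σy=105, Σxy=1894, Σx²=1871, Σy²=1945
r = (6×1894 - 105×105)/√((6×1871 - 105²)(6×1945 - 105²))
= 339/√(201×645) = 339/√129645 ≈ 339/360.0625 ≈ 0.9415

r ≈ 0.9415


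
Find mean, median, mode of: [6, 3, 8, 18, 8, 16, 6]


Sorted: [3, 6, 6, 8, 8, 16, 18]
Mean = 65/7
Median = 8
Freq: {6: 2, 3: 1, 8: 2, 18: 1, 16: 1}
Mode: [6, 8]

Mean=65/7, Median=8, Mode=[6, 8]


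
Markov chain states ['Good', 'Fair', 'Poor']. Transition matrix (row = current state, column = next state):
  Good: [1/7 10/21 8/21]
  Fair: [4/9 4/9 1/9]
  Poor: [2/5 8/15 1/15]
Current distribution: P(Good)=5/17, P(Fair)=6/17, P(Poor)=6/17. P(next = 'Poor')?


P(next=Poor) = Σᵢ P(now=i)×P(i→Poor)
= 5/17×8/21 + 6/17×1/9 + 6/17×1/15
= 40/357 + 2/51 + 2/85 = 104/595

P = 104/595 ≈ 0.1748


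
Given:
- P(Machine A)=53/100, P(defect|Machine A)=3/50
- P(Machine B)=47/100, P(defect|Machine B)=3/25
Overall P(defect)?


P(B) = Σ P(B|Aᵢ)×P(Aᵢ)
  3/50×53/100 = 159/5000
  3/25×47/100 = 141/2500
Sum = 441/5000

P(defect) = 441/5000 ≈ 8.82%


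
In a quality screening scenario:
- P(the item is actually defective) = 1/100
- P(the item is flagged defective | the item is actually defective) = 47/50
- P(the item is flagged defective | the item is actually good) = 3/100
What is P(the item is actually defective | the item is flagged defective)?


Using Bayes' theorem:
P(A|B) = P(B|A)·P(A) / P(B)

P(the item is flagged defective) = 47/50 × 1/100 + 3/100 × 99/100
= 47/5000 + 297/10000 = 391/10000

P(the item is actually defective|the item is flagged defective) = (47/5000) / (391/10000) = 94/391

P(the item is actually defective|the item is flagged defective) = 94/391 ≈ 24.04%


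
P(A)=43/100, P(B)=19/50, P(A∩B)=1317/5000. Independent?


P(A)×P(B) = 817/5000
P(A∩B) = 1317/5000
Not equal → NOT independent

No, not independent


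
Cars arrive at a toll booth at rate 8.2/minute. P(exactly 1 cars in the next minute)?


Poisson(λ=8.2): P(X=1) = e^(-λ)×λ^k/k!
= e^(-8.2) × 8.2^1 / 1!
≈ 0.00027465357 × 8.2 / 1 ≈ 0.002252

P(X=1) ≈ 0.002252 ≈ 0.23%


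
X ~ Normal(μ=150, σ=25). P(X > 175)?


z = (175-150)/25 = 1.0
P(X > 175) = 1 - P(Z ≤ 1.0) = 1 - 0.8413 = 0.1587

P(X > 175) ≈ 0.1587


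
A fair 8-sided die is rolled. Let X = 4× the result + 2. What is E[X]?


E[die] = (1+8)/2 = 9/2
E[X] = 4×9/2 + 2 = 20

E[X] = 20


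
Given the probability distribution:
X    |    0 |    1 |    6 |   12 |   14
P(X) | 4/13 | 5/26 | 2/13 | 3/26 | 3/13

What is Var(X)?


E[X] = 149/26
E[X²] = 1757/26
Var(X) = E[X²] - (E[X])² = 1757/26 - 22201/676 = 23481/676

Var(X) = 23481/676 ≈ 34.7352


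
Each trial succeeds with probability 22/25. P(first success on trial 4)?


Geometric: P(X=4) = (1-p)^(k-1)×p = (3/25)^3×22/25 = 594/390625

P(X=4) = 594/390625 ≈ 0.15%


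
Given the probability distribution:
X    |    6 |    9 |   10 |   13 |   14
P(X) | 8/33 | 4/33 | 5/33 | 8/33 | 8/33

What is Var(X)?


E[X] = 350/33
E[X²] = 1344/11
Var(X) = E[X²] - (E[X])² = 1344/11 - 122500/1089 = 10556/1089

Var(X) = 10556/1089 ≈ 9.6933


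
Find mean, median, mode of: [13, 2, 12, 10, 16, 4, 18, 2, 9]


Sorted: [2, 2, 4, 9, 10, 12, 13, 16, 18]
Mean = 86/9
Median = 10
Freq: {13: 1, 2: 2, 12: 1, 10: 1, 16: 1, 4: 1, 18: 1, 9: 1}
Mode: [2]

Mean=86/9, Median=10, Mode=2


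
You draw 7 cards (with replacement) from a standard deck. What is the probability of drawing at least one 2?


P(not a 2) = 48/52 = 12/13
P(none in 7 draws) = (12/13)^7 = 35831808/62748517
P(≥1 2) = 1 - 35831808/62748517 = 26916709/62748517

P = 26916709/62748517 ≈ 42.90%


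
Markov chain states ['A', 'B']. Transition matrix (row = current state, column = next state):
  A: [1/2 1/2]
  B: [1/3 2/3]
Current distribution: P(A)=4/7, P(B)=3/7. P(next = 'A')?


P(next=A) = Σᵢ P(now=i)×P(i→A)
= 4/7×1/2 + 3/7×1/3
= 2/7 + 1/7 = 3/7

P = 3/7 ≈ 0.4286


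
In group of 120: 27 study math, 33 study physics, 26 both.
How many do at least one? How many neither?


|A∪B| = 27+33-26 = 34
Neither = 120-34 = 86

At least one: 34; Neither: 86


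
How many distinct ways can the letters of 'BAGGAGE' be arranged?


Letters: 7, freq: {'B': 1, 'A': 2, 'G': 3, 'E': 1}
7!/(1!×2!×3!×1!) = 5040/12 = 420

420


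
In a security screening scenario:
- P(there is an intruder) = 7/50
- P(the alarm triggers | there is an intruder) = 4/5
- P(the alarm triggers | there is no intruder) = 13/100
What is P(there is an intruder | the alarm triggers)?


Using Bayes' theorem:
P(A|B) = P(B|A)·P(A) / P(B)

P(the alarm triggers) = 4/5 × 7/50 + 13/100 × 43/50
= 14/125 + 559/5000 = 1119/5000

P(there is an intruder|the alarm triggers) = (14/125) / (1119/5000) = 560/1119

P(there is an intruder|the alarm triggers) = 560/1119 ≈ 50.04%


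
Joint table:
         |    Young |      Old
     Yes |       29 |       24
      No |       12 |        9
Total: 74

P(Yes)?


P(Yes) = (29+24)/74 = 53/74

P(Yes) = 53/74 ≈ 71.62%


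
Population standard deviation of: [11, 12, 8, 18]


Mean = 49/4
  (11-49/4)²=25/16
  (12-49/4)²=1/16
  (8-49/4)²=289/16
  (18-49/4)²=529/16
Σ(x-μ)² = 211/4
σ² = (211/4)/4 = 211/16

σ = √(211/16) ≈ 3.6315


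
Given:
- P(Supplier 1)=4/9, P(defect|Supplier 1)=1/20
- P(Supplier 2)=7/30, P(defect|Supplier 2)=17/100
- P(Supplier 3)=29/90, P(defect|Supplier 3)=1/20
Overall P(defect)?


P(B) = Σ P(B|Aᵢ)×P(Aᵢ)
  1/20×4/9 = 1/45
  17/100×7/30 = 119/3000
  1/20×29/90 = 29/1800
Sum = 39/500

P(defect) = 39/500 ≈ 7.80%


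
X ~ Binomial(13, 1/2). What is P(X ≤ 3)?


P(X ≤ 3) = Σ P(X=i) for i=0..3
P(X=0) = 1/8192
P(X=1) = 13/8192
P(X=2) = 39/4096
P(X=3) = 143/4096
Sum = 189/4096

P(X ≤ 3) = 189/4096 ≈ 4.61%


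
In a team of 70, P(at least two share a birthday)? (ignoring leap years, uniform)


P(all different) = Π(365-i)/365 for i=0..69
= 0.000840
P(match) = 1 - 0.000840 = 0.999160

P ≈ 0.9992 ≈ 99.92%


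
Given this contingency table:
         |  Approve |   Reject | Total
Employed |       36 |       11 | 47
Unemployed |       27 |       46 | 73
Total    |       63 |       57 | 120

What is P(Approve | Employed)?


P(Approve | Employed) = 36/(36+11) = 36/47

P(Approve|Employed) = 36/47 ≈ 76.60%


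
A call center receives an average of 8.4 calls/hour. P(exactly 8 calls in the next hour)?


Poisson(λ=8.4): P(X=8) = e^(-λ)×λ^k/k!
= e^(-8.4) × 8.4^8 / 8!
≈ 0.0002248673242 × 24787589.1108 / 40320 ≈ 0.138242

P(X=8) ≈ 0.138242 ≈ 13.82%


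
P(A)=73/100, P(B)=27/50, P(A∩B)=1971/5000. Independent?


P(A)×P(B) = 1971/5000
P(A∩B) = 1971/5000
Equal ✓ → Independent

Yes, independent


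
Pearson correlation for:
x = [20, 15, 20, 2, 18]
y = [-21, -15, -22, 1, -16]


n=5, Σx=75, Σy=-73, Σxy=-1371, Σx²=1353, Σy²=1407
r = (5×(-1371) - 75×(-73))/√((5×1353 - 75²)(5×1407 - (-73)²))
= -1380/√(1140×1706) = -1380/√1944840 ≈ -1380/1394.5752 ≈ -0.9895

r ≈ -0.9895


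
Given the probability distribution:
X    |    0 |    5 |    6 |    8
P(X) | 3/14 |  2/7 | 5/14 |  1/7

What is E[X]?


E[X] = Σ x·P(X=x)
= (0)×(3/14) + (5)×(2/7) + (6)×(5/14) + (8)×(1/7)
= 33/7

E[X] = 33/7


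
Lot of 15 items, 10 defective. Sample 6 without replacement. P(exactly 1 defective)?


Hypergeometric: C(10,1)×C(5,5)/C(15,6)
= 10×1/5005 = 2/1001

P(X=1) = 2/1001 ≈ 0.20%


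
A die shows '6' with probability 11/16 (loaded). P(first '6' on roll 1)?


Geometric: P(X=1) = (1-p)^(k-1)×p = (5/16)^0×11/16 = 11/16

P(X=1) = 11/16 ≈ 68.75%


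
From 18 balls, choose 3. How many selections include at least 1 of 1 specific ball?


Complement: C(18,3) - C(17,3) = 816 - 680 = 136

136


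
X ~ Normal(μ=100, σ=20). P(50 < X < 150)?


z₁=(50-100)/20=-2.5, z₂=(150-100)/20=2.5
P = Φ(2.5) - Φ(-2.5) = 0.993790 - 0.006210 = 0.987580 ≈ 0.9876

P(50 < X < 150) ≈ 0.9876


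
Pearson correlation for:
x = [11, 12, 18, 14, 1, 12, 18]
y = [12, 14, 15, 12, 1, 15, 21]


n=7, Σx=86, Σy=90, Σxy=1297, Σx²=1254, Σy²=1376
r = (7×1297 - 86×90)/√((7×1254 - 86²)(7×1376 - 90²))
= 1339/√(1382×1532) = 1339/√2117224 ≈ 1339/1455.0684 ≈ 0.9202

r ≈ 0.9202


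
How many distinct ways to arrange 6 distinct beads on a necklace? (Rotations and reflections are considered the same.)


Free circular arrangements: rotations and reflections both identified.
(n-1)!/2 = 5!/2 = 120/2 = 60

60


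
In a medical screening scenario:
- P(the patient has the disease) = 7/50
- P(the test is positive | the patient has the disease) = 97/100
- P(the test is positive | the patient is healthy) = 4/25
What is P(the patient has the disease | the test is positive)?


Using Bayes' theorem:
P(A|B) = P(B|A)·P(A) / P(B)

P(the test is positive) = 97/100 × 7/50 + 4/25 × 43/50
= 679/5000 + 86/625 = 1367/5000

P(the patient has the disease|the test is positive) = (679/5000) / (1367/5000) = 679/1367

P(the patient has the disease|the test is positive) = 679/1367 ≈ 49.67%
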